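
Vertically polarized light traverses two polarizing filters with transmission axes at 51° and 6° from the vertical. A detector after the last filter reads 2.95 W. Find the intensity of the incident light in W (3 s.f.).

I₁ = I₀ cos²(51° − 0°) = I₀ cos²(51°) = 0.396 I₀.
I₂ = I₁ cos²(6° − 51°) = 0.396 I₀ · cos²(45°) = 0.198 I₀.
So 2.95 W = 0.198 I₀, giving I₀ = 2.95/0.198 = 14.9 W.

I₀ ≈ 14.9 W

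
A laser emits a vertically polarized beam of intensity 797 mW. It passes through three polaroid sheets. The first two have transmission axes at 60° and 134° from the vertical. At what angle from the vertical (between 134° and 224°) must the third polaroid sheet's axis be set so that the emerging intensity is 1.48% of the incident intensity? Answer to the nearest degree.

θ ≈ 162°

By Malus's law, I₁ = I₀ cos²(60° − 0°) = I₀ cos²(60°) = 0.25 I₀.
I₂ = I₁ cos²(134° − 60°) = 0.25 I₀ · cos²(74°) = 0.01899 I₀.
Need I₃/I₀ = 0.0148, so cos²(θ − 134°) = 0.0148 / 0.01899 = 0.7792.
θ − 134° = arccos(√0.7792) = 28.0°, giving θ ≈ 134 + 28.0 = 162.0°.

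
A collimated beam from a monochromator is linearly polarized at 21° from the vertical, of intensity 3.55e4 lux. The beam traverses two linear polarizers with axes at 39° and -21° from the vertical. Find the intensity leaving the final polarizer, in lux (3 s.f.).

I₁ = 3.55e4 lux · cos²(18°) = 3.211e+04 lux.
I₂ = I₁ · cos²(60°) = 3.211e+04 · 0.25 = 8028 lux.

I ≈ 8030 lux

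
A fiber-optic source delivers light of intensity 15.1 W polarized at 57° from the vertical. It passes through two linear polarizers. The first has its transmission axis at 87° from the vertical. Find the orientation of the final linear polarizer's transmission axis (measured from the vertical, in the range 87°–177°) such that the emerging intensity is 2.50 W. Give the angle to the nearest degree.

I₁ = I₀ cos²(87° − 57°) = I₀ cos²(30°) = 0.75 I₀.
Target fraction: 2.50 / 15.1 W = 0.1656 of I₀.
Need I₂/I₀ = 0.1656, so cos²(θ − 87°) = 0.1656 / 0.75 = 0.2208.
θ − 87° = arccos(√0.2208) = 62.0°, giving θ ≈ 87 + 62.0 = 149.0°.

θ ≈ 149°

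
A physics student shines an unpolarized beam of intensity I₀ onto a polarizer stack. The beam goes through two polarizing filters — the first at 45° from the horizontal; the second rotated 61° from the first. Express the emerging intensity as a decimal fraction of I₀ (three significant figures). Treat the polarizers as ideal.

≈ 0.118 I₀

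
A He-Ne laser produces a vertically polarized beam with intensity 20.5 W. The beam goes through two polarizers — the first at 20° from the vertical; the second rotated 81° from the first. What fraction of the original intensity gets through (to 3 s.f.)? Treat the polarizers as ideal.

I₁ = 20.5 W · cos²(20°) = 18.1 W.
I₂ = I₁ · cos²(81°) = 18.1 · 0.02447 = 0.443 W.
Transmitted fraction = 0.02161.

I/I₀ ≈ 0.0216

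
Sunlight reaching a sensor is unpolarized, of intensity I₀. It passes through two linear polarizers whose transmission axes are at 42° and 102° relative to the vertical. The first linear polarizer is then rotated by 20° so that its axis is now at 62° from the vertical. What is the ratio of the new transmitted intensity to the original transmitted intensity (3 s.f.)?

Before rotation:
Unpolarized light through the first polarizer → I₁ = ½ I₀, now polarized at 42°.
I₂ = I₁ cos²(102° − 42°) = 0.5 I₀ · cos²(60°) = 0.125 I₀.
After rotation:
Unpolarized light through the first polarizer → I₁ = ½ I₀, now polarized at 62°.
I₂ = I₁ cos²(102° − 62°) = 0.5 I₀ · cos²(40°) = 0.2934 I₀.
Ratio = 0.2934 / 0.125 = 2.347.

I_new/I_old ≈ 2.35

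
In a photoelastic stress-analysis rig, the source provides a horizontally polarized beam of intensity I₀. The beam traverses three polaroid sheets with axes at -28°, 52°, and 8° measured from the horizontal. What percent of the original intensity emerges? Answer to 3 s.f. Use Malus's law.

By Malus's law, I₁ = I₀ cos²(-28° − 0°) = I₀ cos²(28°) = 0.7796 I₀.
I₂ = I₁ cos²(52° + 28°) = 0.7796 I₀ · cos²(80°) = 0.02351 I₀.
I₃ = I₂ cos²(8° − 52°) = 0.02351 I₀ · cos²(44°) = 0.01216 I₀.
That is 1.216% of the incident intensity.

≈ 1.22%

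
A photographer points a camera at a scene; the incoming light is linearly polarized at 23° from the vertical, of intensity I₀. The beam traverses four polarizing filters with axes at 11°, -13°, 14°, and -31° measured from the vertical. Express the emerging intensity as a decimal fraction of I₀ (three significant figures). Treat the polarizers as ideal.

≈ 0.317 I₀

By Malus's law, I₁ = I₀ cos²(11° − 23°) = I₀ cos²(12°) = 0.9568 I₀.
I₂ = I₁ cos²(-13° − 11°) = 0.9568 I₀ · cos²(24°) = 0.7985 I₀.
I₃ = I₂ cos²(14° + 13°) = 0.7985 I₀ · cos²(27°) = 0.6339 I₀.
I₄ = I₃ cos²(-31° − 14°) = 0.6339 I₀ · cos²(45°) = 0.317 I₀.
Transmitted fraction = 0.317.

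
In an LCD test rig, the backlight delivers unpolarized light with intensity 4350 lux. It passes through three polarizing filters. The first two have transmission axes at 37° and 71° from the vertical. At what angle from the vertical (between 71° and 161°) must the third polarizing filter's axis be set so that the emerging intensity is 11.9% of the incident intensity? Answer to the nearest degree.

θ ≈ 125°

Unpolarized light through the first polarizer → I₁ = ½ I₀, now polarized at 37°.
I₂ = I₁ cos²(71° − 37°) = 0.5 I₀ · cos²(34°) = 0.3437 I₀.
Need I₃/I₀ = 0.119, so cos²(θ − 71°) = 0.119 / 0.3437 = 0.3463.
θ − 71° = arccos(√0.3463) = 54.0°, giving θ ≈ 71 + 54.0 = 125.0°.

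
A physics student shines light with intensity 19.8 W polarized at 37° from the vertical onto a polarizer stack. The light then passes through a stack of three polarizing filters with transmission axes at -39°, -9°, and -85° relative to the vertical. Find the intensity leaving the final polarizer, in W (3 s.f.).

I ≈ 0.0509 W

I₁ = 19.8 W · cos²(76°) = 1.159 W.
I₂ = I₁ · cos²(30°) = 1.159 · 0.75 = 0.8691 W.
I₃ = I₂ · cos²(76°) = 0.8691 · 0.05853 = 0.05087 W.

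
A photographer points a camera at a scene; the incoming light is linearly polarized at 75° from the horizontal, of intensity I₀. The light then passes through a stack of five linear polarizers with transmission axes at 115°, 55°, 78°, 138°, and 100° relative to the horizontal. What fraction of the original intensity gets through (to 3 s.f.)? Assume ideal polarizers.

≈ 0.0193 I₀

I₁ = I₀ cos²(115° − 75°) = I₀ cos²(40°) = 0.5868 I₀.
I₂ = I₁ cos²(55° − 115°) = 0.5868 I₀ · cos²(60°) = 0.1467 I₀.
I₃ = I₂ cos²(78° − 55°) = 0.1467 I₀ · cos²(23°) = 0.1243 I₀.
I₄ = I₃ cos²(138° − 78°) = 0.1243 I₀ · cos²(60°) = 0.03108 I₀.
I₅ = I₄ cos²(100° − 138°) = 0.03108 I₀ · cos²(38°) = 0.0193 I₀.
Transmitted fraction = 0.0193.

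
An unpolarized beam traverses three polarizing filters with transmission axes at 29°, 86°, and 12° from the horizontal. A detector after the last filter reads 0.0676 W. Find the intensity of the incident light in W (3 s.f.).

Unpolarized light through the first polarizer → I₁ = ½ I₀, now polarized at 29°.
I₂ = I₁ cos²(86° − 29°) = 0.5 I₀ · cos²(57°) = 0.1483 I₀.
I₃ = I₂ cos²(12° − 86°) = 0.1483 I₀ · cos²(74°) = 0.01127 I₀.
So 0.0676 W = 0.01127 I₀, giving I₀ = 0.0676/0.01127 = 5.999 W.

I₀ ≈ 6.00 W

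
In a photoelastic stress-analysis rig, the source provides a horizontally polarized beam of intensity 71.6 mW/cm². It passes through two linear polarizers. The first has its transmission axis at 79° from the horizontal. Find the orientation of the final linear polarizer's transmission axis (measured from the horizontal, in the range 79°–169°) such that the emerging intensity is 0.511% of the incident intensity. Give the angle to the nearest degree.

θ ≈ 147°

I₁ = I₀ cos²(79° − 0°) = I₀ cos²(79°) = 0.03641 I₀.
Need I₂/I₀ = 0.00511, so cos²(θ − 79°) = 0.00511 / 0.03641 = 0.1404.
θ − 79° = arccos(√0.1404) = 68.0°, giving θ ≈ 79 + 68.0 = 147.0°.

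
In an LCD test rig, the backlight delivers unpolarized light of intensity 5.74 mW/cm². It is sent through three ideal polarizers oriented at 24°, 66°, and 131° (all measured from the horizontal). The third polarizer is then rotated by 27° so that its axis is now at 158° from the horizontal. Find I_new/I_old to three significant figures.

Before rotation:
Unpolarized light through the first polarizer → I₁ = ½ I₀, now polarized at 24°.
I₂ = I₁ cos²(66° − 24°) = 0.5 I₀ · cos²(42°) = 0.2761 I₀.
I₃ = I₂ cos²(131° − 66°) = 0.2761 I₀ · cos²(65°) = 0.04932 I₀.
After rotation:
Unpolarized light through the first polarizer → I₁ = ½ I₀, now polarized at 24°.
I₂ = I₁ cos²(66° − 24°) = 0.5 I₀ · cos²(42°) = 0.2761 I₀.
Angle between axes 2 and 3: 88°. I₃ = 0.2761 I₀ · cos²(88°) = 0.0003363 I₀.
Ratio = 0.0003363 / 0.04932 = 0.006819.

I_new/I_old ≈ 0.00682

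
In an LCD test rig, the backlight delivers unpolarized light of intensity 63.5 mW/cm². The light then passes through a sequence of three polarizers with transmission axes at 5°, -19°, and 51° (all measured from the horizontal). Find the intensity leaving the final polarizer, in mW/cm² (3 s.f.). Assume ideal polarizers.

I ≈ 3.10 mW/cm²

Unpolarized light through the first polarizer → I₁ = 63.5 mW/cm²/2 = 31.75 mW/cm², polarized at 5°.
I₂ = I₁ · cos²(24°) = 31.75 · 0.8346 = 26.5 mW/cm².
I₃ = I₂ · cos²(70°) = 26.5 · 0.117 = 3.1 mW/cm².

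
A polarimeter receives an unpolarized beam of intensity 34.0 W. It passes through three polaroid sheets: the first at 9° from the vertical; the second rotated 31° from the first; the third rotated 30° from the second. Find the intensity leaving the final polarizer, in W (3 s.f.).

I ≈ 9.37 W

Unpolarized light through the first polarizer → I₁ = 34.0 W/2 = 17 W, polarized at 9°.
I₂ = I₁ · cos²(31°) = 17 · 0.7347 = 12.49 W.
I₃ = I₂ · cos²(30°) = 12.49 · 0.75 = 9.368 W.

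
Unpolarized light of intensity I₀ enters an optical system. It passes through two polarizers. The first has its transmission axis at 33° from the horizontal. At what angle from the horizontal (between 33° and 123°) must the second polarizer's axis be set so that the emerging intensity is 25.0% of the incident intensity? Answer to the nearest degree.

θ ≈ 78°

Unpolarized light through the first polarizer → I₁ = ½ I₀, now polarized at 33°.
Need I₂/I₀ = 0.25, so cos²(θ − 33°) = 0.25 / 0.5 = 0.5.
θ − 33° = arccos(√0.5) = 45.0°, giving θ ≈ 33 + 45.0 = 78.0°.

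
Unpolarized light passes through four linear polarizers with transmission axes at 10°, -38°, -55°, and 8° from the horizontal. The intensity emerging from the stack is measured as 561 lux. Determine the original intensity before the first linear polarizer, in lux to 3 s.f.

Unpolarized light through the first polarizer → I₁ = ½ I₀, now polarized at 10°.
I₂ = I₁ cos²(-38° − 10°) = 0.5 I₀ · cos²(48°) = 0.2239 I₀.
I₃ = I₂ cos²(-55° + 38°) = 0.2239 I₀ · cos²(17°) = 0.2047 I₀.
I₄ = I₃ cos²(8° + 55°) = 0.2047 I₀ · cos²(63°) = 0.0422 I₀.
So 561 lux = 0.0422 I₀, giving I₀ = 561/0.0422 = 1.329e+04 lux.

I₀ ≈ 1.33e4 lux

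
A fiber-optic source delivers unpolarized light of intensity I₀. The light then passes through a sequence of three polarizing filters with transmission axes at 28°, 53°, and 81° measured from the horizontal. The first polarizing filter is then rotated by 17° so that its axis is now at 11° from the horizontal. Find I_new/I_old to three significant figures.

I_new/I_old ≈ 0.672

Before rotation:
Unpolarized light through the first polarizer → I₁ = ½ I₀, now polarized at 28°.
I₂ = I₁ cos²(53° − 28°) = 0.5 I₀ · cos²(25°) = 0.4107 I₀.
I₃ = I₂ cos²(81° − 53°) = 0.4107 I₀ · cos²(28°) = 0.3202 I₀.
After rotation:
Unpolarized light through the first polarizer → I₁ = ½ I₀, now polarized at 11°.
I₂ = I₁ cos²(53° − 11°) = 0.5 I₀ · cos²(42°) = 0.2761 I₀.
I₃ = I₂ cos²(81° − 53°) = 0.2761 I₀ · cos²(28°) = 0.2153 I₀.
Ratio = 0.2153 / 0.3202 = 0.6724.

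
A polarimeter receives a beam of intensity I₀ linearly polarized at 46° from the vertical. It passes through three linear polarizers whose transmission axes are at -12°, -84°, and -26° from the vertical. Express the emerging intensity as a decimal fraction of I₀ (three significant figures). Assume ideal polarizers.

I₁ = I₀ cos²(-12° − 46°) = I₀ cos²(58°) = 0.2808 I₀.
I₂ = I₁ cos²(-84° + 12°) = 0.2808 I₀ · cos²(72°) = 0.02682 I₀.
I₃ = I₂ cos²(-26° + 84°) = 0.02682 I₀ · cos²(58°) = 0.00753 I₀.
Transmitted fraction = 0.00753.

≈ 0.00753 I₀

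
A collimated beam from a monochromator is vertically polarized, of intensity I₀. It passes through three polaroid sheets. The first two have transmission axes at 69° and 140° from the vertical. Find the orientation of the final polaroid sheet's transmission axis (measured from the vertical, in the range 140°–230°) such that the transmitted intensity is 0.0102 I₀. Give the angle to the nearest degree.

θ ≈ 170°

I₁ = I₀ cos²(69° − 0°) = I₀ cos²(69°) = 0.1284 I₀.
I₂ = I₁ cos²(140° − 69°) = 0.1284 I₀ · cos²(71°) = 0.01361 I₀.
Need I₃/I₀ = 0.0102, so cos²(θ − 140°) = 0.0102 / 0.01361 = 0.7493.
θ − 140° = arccos(√0.7493) = 30.0°, giving θ ≈ 140 + 30.0 = 170.0°.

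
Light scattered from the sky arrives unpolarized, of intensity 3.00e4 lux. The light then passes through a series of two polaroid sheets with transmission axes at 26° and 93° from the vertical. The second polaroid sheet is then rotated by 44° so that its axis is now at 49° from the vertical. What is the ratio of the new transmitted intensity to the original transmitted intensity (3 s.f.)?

Before rotation:
Unpolarized light through the first polarizer → I₁ = ½ I₀, now polarized at 26°.
I₂ = I₁ cos²(93° − 26°) = 0.5 I₀ · cos²(67°) = 0.07634 I₀.
After rotation:
Unpolarized light through the first polarizer → I₁ = ½ I₀, now polarized at 26°.
I₂ = I₁ cos²(49° − 26°) = 0.5 I₀ · cos²(23°) = 0.4237 I₀.
Ratio = 0.4237 / 0.07634 = 5.55.

I_new/I_old ≈ 5.55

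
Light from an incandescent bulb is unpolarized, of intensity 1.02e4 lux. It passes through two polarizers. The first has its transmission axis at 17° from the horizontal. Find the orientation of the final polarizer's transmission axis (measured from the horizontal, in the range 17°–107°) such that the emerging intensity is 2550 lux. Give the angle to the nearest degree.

θ ≈ 62°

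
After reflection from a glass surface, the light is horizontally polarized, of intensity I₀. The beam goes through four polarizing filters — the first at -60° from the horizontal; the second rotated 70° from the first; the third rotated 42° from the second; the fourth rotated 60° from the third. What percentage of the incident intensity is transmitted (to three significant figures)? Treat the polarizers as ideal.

By Malus's law, I₁ = I₀ cos²(-60° − 0°) = I₀ cos²(60°) = 0.25 I₀.
I₂ = I₁ cos²(70°) = 0.25 · 0.117 I₀ = 0.02924 I₀.
I₃ = I₂ cos²(42°) = 0.02924 · 0.5523 I₀ = 0.01615 I₀.
I₄ = I₃ cos²(60°) = 0.01615 · 0.25 I₀ = 0.004038 I₀.
That is 0.4038% of the incident intensity.

≈ 0.404%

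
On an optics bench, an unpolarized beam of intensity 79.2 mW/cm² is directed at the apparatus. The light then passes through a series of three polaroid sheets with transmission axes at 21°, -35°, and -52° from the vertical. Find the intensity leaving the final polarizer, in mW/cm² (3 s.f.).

Unpolarized light through the first polarizer → I₁ = 79.2 mW/cm²/2 = 39.6 mW/cm², polarized at 21°.
I₂ = I₁ · cos²(56°) = 39.6 · 0.3127 = 12.38 mW/cm².
I₃ = I₂ · cos²(17°) = 12.38 · 0.9145 = 11.32 mW/cm².

I ≈ 11.3 mW/cm²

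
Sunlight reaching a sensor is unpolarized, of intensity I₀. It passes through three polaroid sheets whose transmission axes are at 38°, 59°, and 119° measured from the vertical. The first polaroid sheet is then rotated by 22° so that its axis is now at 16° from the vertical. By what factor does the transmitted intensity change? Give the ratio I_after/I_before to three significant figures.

Before rotation:
Unpolarized light through the first polarizer → I₁ = ½ I₀, now polarized at 38°.
I₂ = I₁ cos²(59° − 38°) = 0.5 I₀ · cos²(21°) = 0.4358 I₀.
I₃ = I₂ cos²(119° − 59°) = 0.4358 I₀ · cos²(60°) = 0.1089 I₀.
After rotation:
Unpolarized light through the first polarizer → I₁ = ½ I₀, now polarized at 16°.
I₂ = I₁ cos²(59° − 16°) = 0.5 I₀ · cos²(43°) = 0.2674 I₀.
I₃ = I₂ cos²(119° − 59°) = 0.2674 I₀ · cos²(60°) = 0.06686 I₀.
Ratio = 0.06686 / 0.1089 = 0.6137.

I_new/I_old ≈ 0.614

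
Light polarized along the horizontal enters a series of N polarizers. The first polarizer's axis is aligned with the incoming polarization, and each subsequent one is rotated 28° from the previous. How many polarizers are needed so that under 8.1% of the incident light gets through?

N = 12

First polarizer is aligned with the polarization: full transmission.
Each further stage multiplies by cos²(28°) = 0.7796.
After N polarizers: T = 0.7796^(N−1). Require T < 0.081 ⇒ N−1 > ln(0.081)/ln(0.7796) = 10.09, so N−1 ≥ 11 and N = 12.
Check: N=12 gives T = 0.06465 < 0.081; N=11 gives T = 0.08293.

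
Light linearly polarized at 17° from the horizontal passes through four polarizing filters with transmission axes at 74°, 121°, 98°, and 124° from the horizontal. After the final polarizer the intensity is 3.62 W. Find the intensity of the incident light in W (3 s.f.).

I₁ = I₀ cos²(74° − 17°) = I₀ cos²(57°) = 0.2966 I₀.
I₂ = I₁ cos²(121° − 74°) = 0.2966 I₀ · cos²(47°) = 0.138 I₀.
I₃ = I₂ cos²(98° − 121°) = 0.138 I₀ · cos²(23°) = 0.1169 I₀.
I₄ = I₃ cos²(124° − 98°) = 0.1169 I₀ · cos²(26°) = 0.09444 I₀.
So 3.62 W = 0.09444 I₀, giving I₀ = 3.62/0.09444 = 38.33 W.

I₀ ≈ 38.3 W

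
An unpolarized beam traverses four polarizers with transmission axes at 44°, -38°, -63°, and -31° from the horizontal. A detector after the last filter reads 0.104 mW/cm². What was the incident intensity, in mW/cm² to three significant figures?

Unpolarized light through the first polarizer → I₁ = ½ I₀, now polarized at 44°.
I₂ = I₁ cos²(-38° − 44°) = 0.5 I₀ · cos²(82°) = 0.009685 I₀.
I₃ = I₂ cos²(-63° + 38°) = 0.009685 I₀ · cos²(25°) = 0.007955 I₀.
I₄ = I₃ cos²(-31° + 63°) = 0.007955 I₀ · cos²(32°) = 0.005721 I₀.
So 0.104 mW/cm² = 0.005721 I₀, giving I₀ = 0.104/0.005721 = 18.18 mW/cm².

I₀ ≈ 18.2 mW/cm²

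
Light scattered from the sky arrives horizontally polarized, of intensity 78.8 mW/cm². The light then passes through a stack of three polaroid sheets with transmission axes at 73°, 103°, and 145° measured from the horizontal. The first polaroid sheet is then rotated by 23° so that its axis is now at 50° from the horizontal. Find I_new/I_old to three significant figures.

I_new/I_old ≈ 2.33

Before rotation:
I₁ = I₀ cos²(73° − 0°) = I₀ cos²(73°) = 0.08548 I₀.
I₂ = I₁ cos²(103° − 73°) = 0.08548 I₀ · cos²(30°) = 0.06411 I₀.
I₃ = I₂ cos²(145° − 103°) = 0.06411 I₀ · cos²(42°) = 0.03541 I₀.
After rotation:
I₁ = I₀ cos²(50° − 0°) = I₀ cos²(50°) = 0.4132 I₀.
I₂ = I₁ cos²(103° − 50°) = 0.4132 I₀ · cos²(53°) = 0.1496 I₀.
I₃ = I₂ cos²(145° − 103°) = 0.1496 I₀ · cos²(42°) = 0.08264 I₀.
Ratio = 0.08264 / 0.03541 = 2.334.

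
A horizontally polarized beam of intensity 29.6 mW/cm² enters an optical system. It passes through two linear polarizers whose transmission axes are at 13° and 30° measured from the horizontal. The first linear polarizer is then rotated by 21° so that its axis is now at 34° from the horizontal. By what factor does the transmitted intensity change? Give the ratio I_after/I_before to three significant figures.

I_new/I_old ≈ 0.788

Before rotation:
I₁ = I₀ cos²(13° − 0°) = I₀ cos²(13°) = 0.9494 I₀.
I₂ = I₁ cos²(30° − 13°) = 0.9494 I₀ · cos²(17°) = 0.8682 I₀.
After rotation:
I₁ = I₀ cos²(34° − 0°) = I₀ cos²(34°) = 0.6873 I₀.
I₂ = I₁ cos²(30° − 34°) = 0.6873 I₀ · cos²(4°) = 0.684 I₀.
Ratio = 0.684 / 0.8682 = 0.7878.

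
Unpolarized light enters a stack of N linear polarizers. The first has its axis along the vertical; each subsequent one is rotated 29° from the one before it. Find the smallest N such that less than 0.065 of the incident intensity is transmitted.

N = 9

First polarizer halves the unpolarized light: factor 1/2.
Each further stage multiplies by cos²(29°) = 0.765.
After N polarizers: T = 0.5·0.765^(N−1). Require T < 0.065 ⇒ N−1 > ln(0.065/0.5)/ln(0.765) = 7.61, so N−1 ≥ 8 and N = 9.
Check: N=9 gives T = 0.05862 < 0.065; N=8 gives T = 0.07664.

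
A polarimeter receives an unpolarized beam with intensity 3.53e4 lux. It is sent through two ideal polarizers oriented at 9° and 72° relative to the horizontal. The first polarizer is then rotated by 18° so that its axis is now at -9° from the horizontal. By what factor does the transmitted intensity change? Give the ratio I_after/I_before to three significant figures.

I_new/I_old ≈ 0.119

Before rotation:
Unpolarized light through the first polarizer → I₁ = ½ I₀, now polarized at 9°.
I₂ = I₁ cos²(72° − 9°) = 0.5 I₀ · cos²(63°) = 0.1031 I₀.
After rotation:
Unpolarized light through the first polarizer → I₁ = ½ I₀, now polarized at -9°.
I₂ = I₁ cos²(72° + 9°) = 0.5 I₀ · cos²(81°) = 0.01224 I₀.
Ratio = 0.01224 / 0.1031 = 0.1187.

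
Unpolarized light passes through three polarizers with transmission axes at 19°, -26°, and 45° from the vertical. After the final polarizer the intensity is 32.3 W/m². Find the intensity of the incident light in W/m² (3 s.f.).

Unpolarized light through the first polarizer → I₁ = ½ I₀, now polarized at 19°.
I₂ = I₁ cos²(-26° − 19°) = 0.5 I₀ · cos²(45°) = 0.25 I₀.
I₃ = I₂ cos²(45° + 26°) = 0.25 I₀ · cos²(71°) = 0.0265 I₀.
So 32.3 W/m² = 0.0265 I₀, giving I₀ = 32.3/0.0265 = 1219 W/m².

I₀ ≈ 1220 W/m²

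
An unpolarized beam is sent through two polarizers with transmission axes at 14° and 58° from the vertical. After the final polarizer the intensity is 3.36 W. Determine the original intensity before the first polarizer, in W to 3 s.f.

Unpolarized light through the first polarizer → I₁ = ½ I₀, now polarized at 14°.
I₂ = I₁ cos²(58° − 14°) = 0.5 I₀ · cos²(44°) = 0.2587 I₀.
So 3.36 W = 0.2587 I₀, giving I₀ = 3.36/0.2587 = 12.99 W.

I₀ ≈ 13.0 W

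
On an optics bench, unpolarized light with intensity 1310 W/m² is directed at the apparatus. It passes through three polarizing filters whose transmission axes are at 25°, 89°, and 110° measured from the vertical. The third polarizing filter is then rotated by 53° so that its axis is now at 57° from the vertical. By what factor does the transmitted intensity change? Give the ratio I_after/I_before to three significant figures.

I_new/I_old ≈ 0.825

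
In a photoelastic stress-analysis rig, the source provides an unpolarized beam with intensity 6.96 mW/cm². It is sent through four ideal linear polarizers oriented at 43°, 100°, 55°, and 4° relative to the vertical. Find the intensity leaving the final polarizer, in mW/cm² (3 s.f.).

Unpolarized light through the first polarizer → I₁ = 6.96 mW/cm²/2 = 3.48 mW/cm², polarized at 43°.
I₂ = I₁ · cos²(57°) = 3.48 · 0.2966 = 1.032 mW/cm².
I₃ = I₂ · cos²(45°) = 1.032 · 0.5 = 0.5161 mW/cm².
I₄ = I₃ · cos²(51°) = 0.5161 · 0.396 = 0.2044 mW/cm².

I ≈ 0.204 mW/cm²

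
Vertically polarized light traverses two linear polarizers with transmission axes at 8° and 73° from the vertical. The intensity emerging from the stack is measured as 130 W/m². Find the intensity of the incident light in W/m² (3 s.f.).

I₁ = I₀ cos²(8° − 0°) = I₀ cos²(8°) = 0.9806 I₀.
I₂ = I₁ cos²(73° − 8°) = 0.9806 I₀ · cos²(65°) = 0.1751 I₀.
So 130 W/m² = 0.1751 I₀, giving I₀ = 130/0.1751 = 742.2 W/m².

I₀ ≈ 742 W/m²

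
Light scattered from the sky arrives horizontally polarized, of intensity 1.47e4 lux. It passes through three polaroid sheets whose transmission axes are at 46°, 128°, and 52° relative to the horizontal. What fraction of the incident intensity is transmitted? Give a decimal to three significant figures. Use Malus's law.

I/I₀ ≈ 0.000547

By Malus's law, I₁ = 1.47e4 lux · cos²(46°) = 7093 lux.
I₂ = I₁ · cos²(82°) = 7093 · 0.01937 = 137.4 lux.
I₃ = I₂ · cos²(76°) = 137.4 · 0.05853 = 8.041 lux.
Transmitted fraction = 0.000547.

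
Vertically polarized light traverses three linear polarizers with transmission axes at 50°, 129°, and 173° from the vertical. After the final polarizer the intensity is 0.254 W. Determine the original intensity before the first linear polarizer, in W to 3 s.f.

I₁ = I₀ cos²(50° − 0°) = I₀ cos²(50°) = 0.4132 I₀.
I₂ = I₁ cos²(129° − 50°) = 0.4132 I₀ · cos²(79°) = 0.01504 I₀.
I₃ = I₂ cos²(173° − 129°) = 0.01504 I₀ · cos²(44°) = 0.007784 I₀.
So 0.254 W = 0.007784 I₀, giving I₀ = 0.254/0.007784 = 32.63 W.

I₀ ≈ 32.6 W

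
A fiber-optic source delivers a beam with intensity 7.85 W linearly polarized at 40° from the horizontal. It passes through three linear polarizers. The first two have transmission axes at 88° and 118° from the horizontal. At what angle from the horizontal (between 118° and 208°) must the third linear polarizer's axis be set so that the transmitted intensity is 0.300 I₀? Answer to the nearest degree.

θ ≈ 137°

By Malus's law, I₁ = I₀ cos²(88° − 40°) = I₀ cos²(48°) = 0.4477 I₀.
I₂ = I₁ cos²(118° − 88°) = 0.4477 I₀ · cos²(30°) = 0.3358 I₀.
Need I₃/I₀ = 0.3, so cos²(θ − 118°) = 0.3 / 0.3358 = 0.8934.
θ − 118° = arccos(√0.8934) = 19.1°, giving θ ≈ 118 + 19.1 = 137.1°.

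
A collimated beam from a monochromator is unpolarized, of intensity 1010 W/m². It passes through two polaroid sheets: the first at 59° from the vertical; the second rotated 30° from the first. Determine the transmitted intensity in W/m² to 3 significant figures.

Unpolarized light through the first polarizer → I₁ = 1010 W/m²/2 = 505 W/m², polarized at 59°.
I₂ = I₁ · cos²(30°) = 505 · 0.75 = 378.8 W/m².

I ≈ 379 W/m²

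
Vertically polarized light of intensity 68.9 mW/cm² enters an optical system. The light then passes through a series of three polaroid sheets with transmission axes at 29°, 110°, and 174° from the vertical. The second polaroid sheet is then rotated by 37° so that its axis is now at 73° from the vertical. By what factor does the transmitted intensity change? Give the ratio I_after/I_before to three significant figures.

I_new/I_old ≈ 4.01

Before rotation:
By Malus's law, I₁ = I₀ cos²(29° − 0°) = I₀ cos²(29°) = 0.765 I₀.
I₂ = I₁ cos²(110° − 29°) = 0.765 I₀ · cos²(81°) = 0.01872 I₀.
I₃ = I₂ cos²(174° − 110°) = 0.01872 I₀ · cos²(64°) = 0.003597 I₀.
After rotation:
I₁ = I₀ cos²(29° − 0°) = I₀ cos²(29°) = 0.765 I₀.
I₂ = I₁ cos²(73° − 29°) = 0.765 I₀ · cos²(44°) = 0.3958 I₀.
Angle between axes 2 and 3: 79°. I₃ = 0.3958 I₀ · cos²(79°) = 0.01441 I₀.
Ratio = 0.01441 / 0.003597 = 4.006.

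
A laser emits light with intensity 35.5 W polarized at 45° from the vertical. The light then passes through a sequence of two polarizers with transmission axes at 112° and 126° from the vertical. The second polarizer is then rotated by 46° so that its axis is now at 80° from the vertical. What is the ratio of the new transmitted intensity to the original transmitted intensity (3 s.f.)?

I_new/I_old ≈ 0.764

Before rotation:
I₁ = I₀ cos²(112° − 45°) = I₀ cos²(67°) = 0.1527 I₀.
I₂ = I₁ cos²(126° − 112°) = 0.1527 I₀ · cos²(14°) = 0.1437 I₀.
After rotation:
I₁ = I₀ cos²(112° − 45°) = I₀ cos²(67°) = 0.1527 I₀.
I₂ = I₁ cos²(80° − 112°) = 0.1527 I₀ · cos²(32°) = 0.1098 I₀.
Ratio = 0.1098 / 0.1437 = 0.7639.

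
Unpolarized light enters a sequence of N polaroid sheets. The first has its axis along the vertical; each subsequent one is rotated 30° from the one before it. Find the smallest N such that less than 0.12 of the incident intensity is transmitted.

N = 6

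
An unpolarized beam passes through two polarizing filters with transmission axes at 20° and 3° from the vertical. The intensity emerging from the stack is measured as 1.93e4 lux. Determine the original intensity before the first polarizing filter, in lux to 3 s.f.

Unpolarized light through the first polarizer → I₁ = ½ I₀, now polarized at 20°.
I₂ = I₁ cos²(3° − 20°) = 0.5 I₀ · cos²(17°) = 0.4573 I₀.
So 1.93e4 lux = 0.4573 I₀, giving I₀ = 1.93e4/0.4573 = 4.221e+04 lux.

I₀ ≈ 4.22e4 lux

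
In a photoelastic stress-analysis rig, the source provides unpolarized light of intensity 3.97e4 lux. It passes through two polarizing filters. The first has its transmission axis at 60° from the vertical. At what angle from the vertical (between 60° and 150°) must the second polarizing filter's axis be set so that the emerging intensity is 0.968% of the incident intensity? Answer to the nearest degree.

Unpolarized light through the first polarizer → I₁ = ½ I₀, now polarized at 60°.
Need I₂/I₀ = 0.00968, so cos²(θ − 60°) = 0.00968 / 0.5 = 0.01936.
θ − 60° = arccos(√0.01936) = 82.0°, giving θ ≈ 60 + 82.0 = 142.0°.

θ ≈ 142°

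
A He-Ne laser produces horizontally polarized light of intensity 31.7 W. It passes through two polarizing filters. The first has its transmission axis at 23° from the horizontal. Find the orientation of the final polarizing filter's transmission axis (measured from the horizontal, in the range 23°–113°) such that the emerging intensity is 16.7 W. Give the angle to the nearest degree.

By Malus's law, I₁ = I₀ cos²(23° − 0°) = I₀ cos²(23°) = 0.8473 I₀.
Target fraction: 16.7 / 31.7 W = 0.5268 of I₀.
Need I₂/I₀ = 0.5268, so cos²(θ − 23°) = 0.5268 / 0.8473 = 0.6217.
θ − 23° = arccos(√0.6217) = 38.0°, giving θ ≈ 23 + 38.0 = 61.0°.

θ ≈ 61°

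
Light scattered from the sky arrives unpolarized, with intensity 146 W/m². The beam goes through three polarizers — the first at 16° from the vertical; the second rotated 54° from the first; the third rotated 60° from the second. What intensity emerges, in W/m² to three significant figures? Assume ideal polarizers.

I ≈ 6.31 W/m²

Unpolarized light through the first polarizer → I₁ = 146 W/m²/2 = 73 W/m², polarized at 16°.
I₂ = I₁ · cos²(54°) = 73 · 0.3455 = 25.22 W/m².
I₃ = I₂ · cos²(60°) = 25.22 · 0.25 = 6.305 W/m².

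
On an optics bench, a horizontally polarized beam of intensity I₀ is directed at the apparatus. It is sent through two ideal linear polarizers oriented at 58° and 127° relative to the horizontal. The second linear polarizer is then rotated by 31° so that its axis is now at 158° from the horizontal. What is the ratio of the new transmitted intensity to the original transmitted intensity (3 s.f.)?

Before rotation:
By Malus's law, I₁ = I₀ cos²(58° − 0°) = I₀ cos²(58°) = 0.2808 I₀.
I₂ = I₁ cos²(127° − 58°) = 0.2808 I₀ · cos²(69°) = 0.03606 I₀.
After rotation:
I₁ = I₀ cos²(58° − 0°) = I₀ cos²(58°) = 0.2808 I₀.
Angle between axes 1 and 2: 80°. I₂ = 0.2808 I₀ · cos²(80°) = 0.008468 I₀.
Ratio = 0.008468 / 0.03606 = 0.2348.

I_new/I_old ≈ 0.235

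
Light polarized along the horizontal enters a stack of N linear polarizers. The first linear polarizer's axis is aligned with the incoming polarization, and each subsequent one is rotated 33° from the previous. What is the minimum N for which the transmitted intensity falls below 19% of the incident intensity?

N = 6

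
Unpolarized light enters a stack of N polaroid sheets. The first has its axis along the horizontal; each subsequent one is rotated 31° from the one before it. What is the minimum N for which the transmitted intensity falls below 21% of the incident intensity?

N = 4

First polarizer halves the unpolarized light: factor 1/2.
Each further stage multiplies by cos²(31°) = 0.7347.
After N polarizers: T = 0.5·0.7347^(N−1). Require T < 0.21 ⇒ N−1 > ln(0.21/0.5)/ln(0.7347) = 2.81, so N−1 ≥ 3 and N = 4.
Check: N=4 gives T = 0.1983 < 0.21; N=3 gives T = 0.2699.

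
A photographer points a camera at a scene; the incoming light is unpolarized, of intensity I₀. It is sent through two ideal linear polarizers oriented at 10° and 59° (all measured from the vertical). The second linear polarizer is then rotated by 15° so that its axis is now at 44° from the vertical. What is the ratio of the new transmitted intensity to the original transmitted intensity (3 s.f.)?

I_new/I_old ≈ 1.60

Before rotation:
Unpolarized light through the first polarizer → I₁ = ½ I₀, now polarized at 10°.
I₂ = I₁ cos²(59° − 10°) = 0.5 I₀ · cos²(49°) = 0.2152 I₀.
After rotation:
Unpolarized light through the first polarizer → I₁ = ½ I₀, now polarized at 10°.
I₂ = I₁ cos²(44° − 10°) = 0.5 I₀ · cos²(34°) = 0.3437 I₀.
Ratio = 0.3437 / 0.2152 = 1.597.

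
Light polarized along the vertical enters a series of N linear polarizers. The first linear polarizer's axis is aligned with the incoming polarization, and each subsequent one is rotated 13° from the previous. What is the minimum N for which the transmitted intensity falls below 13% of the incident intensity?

N = 41

First polarizer is aligned with the polarization: full transmission.
Each further stage multiplies by cos²(13°) = 0.9494.
After N polarizers: T = 0.9494^(N−1). Require T < 0.13 ⇒ N−1 > ln(0.13)/ln(0.9494) = 39.29, so N−1 ≥ 40 and N = 41.
Check: N=41 gives T = 0.1253 < 0.13; N=40 gives T = 0.132.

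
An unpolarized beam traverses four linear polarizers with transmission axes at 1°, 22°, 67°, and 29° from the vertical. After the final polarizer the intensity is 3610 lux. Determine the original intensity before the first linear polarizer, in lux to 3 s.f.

I₀ ≈ 2.67e4 lux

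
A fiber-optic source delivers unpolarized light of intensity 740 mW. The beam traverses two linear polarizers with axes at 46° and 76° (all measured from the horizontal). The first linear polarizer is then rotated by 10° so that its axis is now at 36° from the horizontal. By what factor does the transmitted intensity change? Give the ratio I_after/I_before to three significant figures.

I_new/I_old ≈ 0.782

Before rotation:
Unpolarized light through the first polarizer → I₁ = ½ I₀, now polarized at 46°.
I₂ = I₁ cos²(76° − 46°) = 0.5 I₀ · cos²(30°) = 0.375 I₀.
After rotation:
Unpolarized light through the first polarizer → I₁ = ½ I₀, now polarized at 36°.
I₂ = I₁ cos²(76° − 36°) = 0.5 I₀ · cos²(40°) = 0.2934 I₀.
Ratio = 0.2934 / 0.375 = 0.7824.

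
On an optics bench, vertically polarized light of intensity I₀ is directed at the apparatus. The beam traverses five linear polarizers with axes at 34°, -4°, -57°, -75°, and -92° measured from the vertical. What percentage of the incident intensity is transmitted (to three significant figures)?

By Malus's law, I₁ = I₀ cos²(34° − 0°) = I₀ cos²(34°) = 0.6873 I₀.
I₂ = I₁ cos²(-4° − 34°) = 0.6873 I₀ · cos²(38°) = 0.4268 I₀.
I₃ = I₂ cos²(-57° + 4°) = 0.4268 I₀ · cos²(53°) = 0.1546 I₀.
I₄ = I₃ cos²(-75° + 57°) = 0.1546 I₀ · cos²(18°) = 0.1398 I₀.
I₅ = I₄ cos²(-92° + 75°) = 0.1398 I₀ · cos²(17°) = 0.1279 I₀.
That is 12.79% of the incident intensity.

≈ 12.8%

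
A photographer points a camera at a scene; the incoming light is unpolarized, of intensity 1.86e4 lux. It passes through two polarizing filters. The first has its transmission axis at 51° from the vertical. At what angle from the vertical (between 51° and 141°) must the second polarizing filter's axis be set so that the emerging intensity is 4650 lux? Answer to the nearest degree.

θ ≈ 96°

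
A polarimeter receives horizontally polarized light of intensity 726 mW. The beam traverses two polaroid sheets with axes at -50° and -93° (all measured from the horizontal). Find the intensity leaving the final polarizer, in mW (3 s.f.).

I₁ = 726 mW · cos²(50°) = 300 mW.
I₂ = I₁ · cos²(43°) = 300 · 0.5349 = 160.4 mW.

I ≈ 160 mW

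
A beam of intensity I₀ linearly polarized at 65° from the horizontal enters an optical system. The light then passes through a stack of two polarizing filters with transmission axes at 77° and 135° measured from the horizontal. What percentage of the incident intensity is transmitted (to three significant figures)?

I₁ = I₀ cos²(77° − 65°) = I₀ cos²(12°) = 0.9568 I₀.
I₂ = I₁ cos²(135° − 77°) = 0.9568 I₀ · cos²(58°) = 0.2687 I₀.
That is 26.87% of the incident intensity.

≈ 26.9%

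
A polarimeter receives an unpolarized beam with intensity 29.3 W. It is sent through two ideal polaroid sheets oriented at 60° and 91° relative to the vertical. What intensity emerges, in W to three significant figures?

Unpolarized light through the first polarizer → I₁ = 29.3 W/2 = 14.65 W, polarized at 60°.
I₂ = I₁ · cos²(31°) = 14.65 · 0.7347 = 10.76 W.

I ≈ 10.8 W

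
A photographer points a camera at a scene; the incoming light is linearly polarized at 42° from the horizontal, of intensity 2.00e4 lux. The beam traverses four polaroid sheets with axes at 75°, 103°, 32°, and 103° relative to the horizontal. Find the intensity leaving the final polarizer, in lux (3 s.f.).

I ≈ 123 lux

By Malus's law, I₁ = 2.00e4 lux · cos²(33°) = 1.407e+04 lux.
I₂ = I₁ · cos²(28°) = 1.407e+04 · 0.7796 = 1.097e+04 lux.
I₃ = I₂ · cos²(71°) = 1.097e+04 · 0.106 = 1162 lux.
I₄ = I₃ · cos²(71°) = 1162 · 0.106 = 123.2 lux.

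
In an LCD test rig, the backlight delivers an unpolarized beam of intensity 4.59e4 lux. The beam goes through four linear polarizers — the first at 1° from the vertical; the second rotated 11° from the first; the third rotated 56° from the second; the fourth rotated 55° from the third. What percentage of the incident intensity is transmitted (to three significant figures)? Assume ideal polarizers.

≈ 4.96%

Unpolarized light through the first polarizer → I₁ = 4.59e4 lux/2 = 2.295e+04 lux, polarized at 1°.
I₂ = I₁ · cos²(11°) = 2.295e+04 · 0.9636 = 2.211e+04 lux.
I₃ = I₂ · cos²(56°) = 2.211e+04 · 0.3127 = 6915 lux.
I₄ = I₃ · cos²(55°) = 6915 · 0.329 = 2275 lux.
That is 4.956% of the incident intensity.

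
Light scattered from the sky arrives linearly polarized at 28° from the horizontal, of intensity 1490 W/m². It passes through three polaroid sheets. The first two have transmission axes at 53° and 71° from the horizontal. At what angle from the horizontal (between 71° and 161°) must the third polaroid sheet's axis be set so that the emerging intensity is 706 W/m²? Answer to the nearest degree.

By Malus's law, I₁ = I₀ cos²(53° − 28°) = I₀ cos²(25°) = 0.8214 I₀.
I₂ = I₁ cos²(71° − 53°) = 0.8214 I₀ · cos²(18°) = 0.743 I₀.
Target fraction: 706 / 1490 W/m² = 0.4738 of I₀.
Need I₃/I₀ = 0.4738, so cos²(θ − 71°) = 0.4738 / 0.743 = 0.6378.
θ − 71° = arccos(√0.6378) = 37.0°, giving θ ≈ 71 + 37.0 = 108.0°.

θ ≈ 108°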